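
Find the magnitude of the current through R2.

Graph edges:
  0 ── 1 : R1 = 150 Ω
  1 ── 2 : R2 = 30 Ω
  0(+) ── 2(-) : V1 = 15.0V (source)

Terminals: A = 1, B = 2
Nodal analysis, taking node 2 as the 0 V reference.
Source V1 fixes V_0 = 15 V.
KCL at each unknown node (sum of currents leaving = 0; resistances in Ω):
  Node 1: (V_1 - 15)/150 + (V_1 - 0)/30 = 0
Collecting terms: 0.04 × V_1 = 0.1  =>  V_1 = 2.5 V
I_R2 = (V_1 - V_2)/R2 = (2.5 - 0)/30 = 0.08333 A
|I_R2| = 0.08333 A

Final answer: |I_R2| = 0.08333 A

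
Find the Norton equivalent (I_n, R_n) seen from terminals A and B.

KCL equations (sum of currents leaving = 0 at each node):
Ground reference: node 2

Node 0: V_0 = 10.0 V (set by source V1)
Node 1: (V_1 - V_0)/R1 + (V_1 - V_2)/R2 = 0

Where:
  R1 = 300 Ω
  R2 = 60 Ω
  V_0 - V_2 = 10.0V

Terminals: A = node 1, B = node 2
Find the Thévenin equivalent first; then I_n = V_th/R_th and R_n = R_th.
Step 1 — V_th is the open-circuit voltage V_A - V_B (nothing connected across the terminals).
Nodal analysis, taking node 2 as the 0 V reference.
Source V1 fixes V_0 = 10 V.
KCL at each unknown node (sum of currents leaving = 0; resistances in Ω):
  Node 1: (V_1 - 10)/300 + (V_1 - 0)/60 = 0
Collecting terms: 0.02 × V_1 = 0.03333  =>  V_1 = 1.667 V
V_th = V_1 - V_2 = 1.667 - 0 = 1.667 V
Step 2 — R_th: zero the source — replace V1 by a short circuit (node 2 merges into node 0) — and find the resistance seen between A (node 1) and B (node 0).
Reduce the network between node 1 (A) and node 0 (B) by series/parallel combination:
  Rp1 = R1 ‖ R2 (parallel, both between nodes 0 and 1) = 1/(1/300 + 1/60) = 50 Ω
R_th = 50 Ω
I_n = V_th/R_th = 1.667/50 = 0.03333 A, and R_n = R_th = 50 Ω

Final answer: I_n = 0.03333 A, R_n = 50 Ω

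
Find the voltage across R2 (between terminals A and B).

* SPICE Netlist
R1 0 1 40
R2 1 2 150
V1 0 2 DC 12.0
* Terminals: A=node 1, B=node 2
R1 and R2 are in series across V1 (node 0 → node 1 → node 2), and the output A–B is taken across R2, so this is a voltage divider.
Series current: I = V1/(R1 + R2) = 12/(40 + 150) = 12/190 = 0.06316 A
V_R2 = I × R2 = V1 × R2/(R1 + R2) = 12 × 150/190 = 9.474 V

Final answer: 9.474 V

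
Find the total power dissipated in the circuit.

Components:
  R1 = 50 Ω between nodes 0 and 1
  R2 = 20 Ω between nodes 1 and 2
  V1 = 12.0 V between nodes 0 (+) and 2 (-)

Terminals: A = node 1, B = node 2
Nodal analysis, taking node 2 as the 0 V reference.
Source V1 fixes V_0 = 12 V.
KCL at each unknown node (sum of currents leaving = 0; resistances in Ω):
  Node 1: (V_1 - 12)/50 + (V_1 - 0)/20 = 0
Collecting terms: 0.07 × V_1 = 0.24  =>  V_1 = 3.429 V
Power in each resistor, P = (ΔV)²/R:
  P_R1 = (12 - 3.429)²/50 = 1.469 W
  P_R2 = (3.429 - 0)²/20 = 0.5878 W
P_total = P_R1 + P_R2 = 2.057 W

Final answer: 2.057 W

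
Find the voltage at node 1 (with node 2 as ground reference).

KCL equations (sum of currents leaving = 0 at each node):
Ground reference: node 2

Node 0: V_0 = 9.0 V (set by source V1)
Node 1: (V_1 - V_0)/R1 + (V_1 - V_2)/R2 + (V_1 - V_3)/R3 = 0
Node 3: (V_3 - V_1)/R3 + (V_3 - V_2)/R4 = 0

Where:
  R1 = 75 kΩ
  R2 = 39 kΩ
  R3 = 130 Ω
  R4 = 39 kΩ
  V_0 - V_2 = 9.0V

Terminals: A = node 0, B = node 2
Nodal analysis, taking node 2 as the 0 V reference.
Source V1 fixes V_0 = 9 V.
KCL at each unknown node (sum of currents leaving = 0; resistances in Ω):
  Node 1: (V_1 - 9)/75000 + (V_1 - 0)/39000 + (V_1 - V_3)/130 = 0
  Node 3: (V_3 - V_1)/130 + (V_3 - 0)/39000 = 0
Collecting terms (coefficients in siemens):
  0.007731·V_1 - 0.007692·V_3 = 0.00012
  0.007718·V_3 - 0.007692·V_1 = 0
Determinant D = (0.007731)(0.007718) - (-0.007692)(-0.007692) = 0.000000498
V_1 = [(0.00012)(0.007718) - (-0.007692)(0)]/D = 1.86 V
V_3 = [(0.007731)(0) - (0.00012)(-0.007692)]/D = 1.853 V
The requested potential is V_1 = 1.86 V.

Final answer: V_1 = 1.86 V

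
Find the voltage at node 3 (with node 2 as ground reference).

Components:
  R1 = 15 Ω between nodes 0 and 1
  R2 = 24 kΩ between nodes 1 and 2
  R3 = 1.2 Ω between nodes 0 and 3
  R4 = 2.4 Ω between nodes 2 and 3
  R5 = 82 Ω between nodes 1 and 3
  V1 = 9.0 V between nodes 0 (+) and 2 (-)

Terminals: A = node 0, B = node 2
Nodal analysis, taking node 2 as the 0 V reference.
Source V1 fixes V_0 = 9 V.
KCL at each unknown node (sum of currents leaving = 0; resistances in Ω):
  Node 1: (V_1 - 9)/15 + (V_1 - 0)/24000 + (V_1 - V_3)/82 = 0
  Node 3: (V_3 - 9)/1.2 + (V_3 - 0)/2.4 + (V_3 - V_1)/82 = 0
Collecting terms (coefficients in siemens):
  0.0789·V_1 - 0.0122·V_3 = 0.6
  1.262·V_3 - 0.0122·V_1 = 7.5
Determinant D = (0.0789)(1.262) - (-0.0122)(-0.0122) = 0.09944
V_1 = [(0.6)(1.262) - (-0.0122)(7.5)]/D = 8.535 V
V_3 = [(0.0789)(7.5) - (0.6)(-0.0122)]/D = 6.024 V
The requested potential is V_3 = 6.024 V.

Final answer: V_3 = 6.024 V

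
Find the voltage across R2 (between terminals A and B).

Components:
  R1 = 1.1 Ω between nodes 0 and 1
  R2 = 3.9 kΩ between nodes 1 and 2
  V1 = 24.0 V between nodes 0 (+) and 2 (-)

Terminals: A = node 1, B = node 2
R1 and R2 are in series across V1 (node 0 → node 1 → node 2), and the output A–B is taken across R2, so this is a voltage divider.
Series current: I = V1/(R1 + R2) = 24/(1.1 + 3900) = 24/3901 = 0.006152 A
V_R2 = I × R2 = V1 × R2/(R1 + R2) = 24 × 3900/3901 = 23.99 V

Final answer: 23.99 V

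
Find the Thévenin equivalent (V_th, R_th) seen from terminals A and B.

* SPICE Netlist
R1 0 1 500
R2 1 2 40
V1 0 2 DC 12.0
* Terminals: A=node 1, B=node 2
Step 1 — V_th is the open-circuit voltage V_A - V_B (nothing connected across the terminals).
Nodal analysis, taking node 2 as the 0 V reference.
Source V1 fixes V_0 = 12 V.
KCL at each unknown node (sum of currents leaving = 0; resistances in Ω):
  Node 1: (V_1 - 12)/500 + (V_1 - 0)/40 = 0
Collecting terms: 0.027 × V_1 = 0.024  =>  V_1 = 0.8889 V
V_th = V_1 - V_2 = 0.8889 - 0 = 0.8889 V
Step 2 — R_th: zero the source — replace V1 by a short circuit (node 2 merges into node 0) — and find the resistance seen between A (node 1) and B (node 0).
Reduce the network between node 1 (A) and node 0 (B) by series/parallel combination:
  Rp1 = R1 ‖ R2 (parallel, both between nodes 0 and 1) = 1/(1/500 + 1/40) = 37.04 Ω
R_th = 37.04 Ω

Final answer: V_th = 0.8889 V, R_th = 37.04 Ω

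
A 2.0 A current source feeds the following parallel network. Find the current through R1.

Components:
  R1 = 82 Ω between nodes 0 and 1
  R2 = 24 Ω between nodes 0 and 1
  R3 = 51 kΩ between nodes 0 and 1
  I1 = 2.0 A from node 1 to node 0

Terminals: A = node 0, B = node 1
All resistors sit directly between nodes 0 and 1, so they are in parallel and share one voltage V; the full source current 2 A splits among them.
1/R_par = 1/82 + 1/24 + 1/51000 = 0.05388 S  =>  R_par = 18.56 Ω
V = I × R_par = 2 × 18.56 = 37.12 V
I_R1 = V/R1 = 37.12/82 = 0.4527 A

Final answer: 0.4527 A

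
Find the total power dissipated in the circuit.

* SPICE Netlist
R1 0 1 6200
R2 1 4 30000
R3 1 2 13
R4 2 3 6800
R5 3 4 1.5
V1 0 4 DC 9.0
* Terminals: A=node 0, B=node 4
Nodal analysis, taking node 4 as the 0 V reference.
Source V1 fixes V_0 = 9 V.
KCL at each unknown node (sum of currents leaving = 0; resistances in Ω):
  Node 1: (V_1 - 9)/6200 + (V_1 - 0)/30000 + (V_1 - V_2)/13 = 0
  Node 2: (V_2 - V_1)/13 + (V_2 - V_3)/6800 = 0
  Node 3: (V_3 - V_2)/6800 + (V_3 - 0)/1.5 = 0
Collecting terms (coefficients in siemens):
  0.07712·V_1 - 0.07692·V_2 = 0.001452
  0.07707·V_2 - 0.07692·V_1 - 0.0001471·V_3 = 0
  0.6668·V_3 - 0.0001471·V_2 = 0
Solving these 3 simultaneous equations (Gaussian elimination) gives:
  V_1 = 4.252 V, V_2 = 4.244 V, V_3 = 0.000936 V
Power in each resistor, P = (ΔV)²/R:
  P_R1 = (9 - 4.252)²/6200 = 0.003636 W
  P_R2 = (4.252 - 0)²/30000 = 0.0006027 W
  P_R3 = (4.252 - 4.244)²/13 = 0.000005062 W
  P_R4 = (4.244 - 0.000936)²/6800 = 0.002648 W
  P_R5 = (0.000936 - 0)²/1.5 = 0.0000005841 W
P_total = P_R1 + P_R2 + P_R3 + P_R4 + P_R5 = 0.006892 W

Final answer: 0.006892 W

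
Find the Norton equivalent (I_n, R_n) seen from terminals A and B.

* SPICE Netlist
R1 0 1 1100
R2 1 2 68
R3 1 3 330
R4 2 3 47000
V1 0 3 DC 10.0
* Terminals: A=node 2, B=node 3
Find the Thévenin equivalent first; then I_n = V_th/R_th and R_n = R_th.
Step 1 — V_th is the open-circuit voltage V_A - V_B (nothing connected across the terminals).
Nodal analysis, taking node 3 as the 0 V reference.
Source V1 fixes V_0 = 10 V.
KCL at each unknown node (sum of currents leaving = 0; resistances in Ω):
  Node 1: (V_1 - 10)/1100 + (V_1 - V_2)/68 + (V_1 - 0)/330 = 0
  Node 2: (V_2 - V_1)/68 + (V_2 - 0)/47000 = 0
Collecting terms (coefficients in siemens):
  0.01865·V_1 - 0.01471·V_2 = 0.009091
  0.01473·V_2 - 0.01471·V_1 = 0
Determinant D = (0.01865)(0.01473) - (-0.01471)(-0.01471) = 0.00005833
V_1 = [(0.009091)(0.01473) - (-0.01471)(0)]/D = 2.295 V
V_2 = [(0.01865)(0) - (0.009091)(-0.01471)]/D = 2.292 V
V_th = V_2 - V_3 = 2.292 - 0 = 2.292 V
Step 2 — R_th: zero the source — replace V1 by a short circuit (node 3 merges into node 0) — and find the resistance seen between A (node 2) and B (node 0).
Reduce the network between node 2 (A) and node 0 (B) by series/parallel combination:
  Rp1 = R1 ‖ R3 (parallel, both between nodes 0 and 1) = 1/(1/1100 + 1/330) = 253.8 Ω
  Rs1 = R2 + Rp1 (series, joined only at node 1) = 68 + 253.8 = 321.8 Ω
  Rp2 = R4 ‖ Rs1 (parallel, both between nodes 0 and 2) = 1/(1/47000 + 1/321.8) = 319.7 Ω
R_th = 319.7 Ω
I_n = V_th/R_th = 2.292/319.7 = 0.00717 A, and R_n = R_th = 319.7 Ω

Final answer: I_n = 0.00717 A, R_n = 319.7 Ω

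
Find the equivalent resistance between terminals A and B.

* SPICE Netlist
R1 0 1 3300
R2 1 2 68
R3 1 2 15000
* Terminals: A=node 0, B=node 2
Reduce the network between node 0 (A) and node 2 (B) by series/parallel combination:
  Rp1 = R2 ‖ R3 (parallel, both between nodes 1 and 2) = 1/(1/68 + 1/15000) = 67.69 Ω
  Rs1 = R1 + Rp1 (series, joined only at node 1) = 3300 + 67.69 = 3368 Ω
R_eq = 3.368 kΩ

Final answer: 3.368 kΩ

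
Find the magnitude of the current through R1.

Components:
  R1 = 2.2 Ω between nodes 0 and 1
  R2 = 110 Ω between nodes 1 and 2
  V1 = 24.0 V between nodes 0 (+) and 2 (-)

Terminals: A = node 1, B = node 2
Nodal analysis, taking node 2 as the 0 V reference.
Source V1 fixes V_0 = 24 V.
KCL at each unknown node (sum of currents leaving = 0; resistances in Ω):
  Node 1: (V_1 - 24)/2.2 + (V_1 - 0)/110 = 0
Collecting terms: 0.4636 × V_1 = 10.91  =>  V_1 = 23.53 V
I_R1 = (V_0 - V_1)/R1 = (24 - 23.53)/2.2 = 0.2139 A
|I_R1| = 0.2139 A

Final answer: |I_R1| = 0.2139 A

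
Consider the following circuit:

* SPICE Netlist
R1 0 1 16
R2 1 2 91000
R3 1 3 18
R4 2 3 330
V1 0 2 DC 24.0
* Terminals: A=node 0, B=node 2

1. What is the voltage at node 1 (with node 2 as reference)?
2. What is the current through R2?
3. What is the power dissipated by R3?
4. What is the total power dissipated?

Nodal analysis, taking node 2 as the 0 V reference.
Source V1 fixes V_0 = 24 V.
KCL at each unknown node (sum of currents leaving = 0; resistances in Ω):
  Node 1: (V_1 - 24)/16 + (V_1 - 0)/91000 + (V_1 - V_3)/18 = 0
  Node 3: (V_3 - V_1)/18 + (V_3 - 0)/330 = 0
Collecting terms (coefficients in siemens):
  0.1181·V_1 - 0.05556·V_3 = 1.5
  0.05859·V_3 - 0.05556·V_1 = 0
Determinant D = (0.1181)(0.05859) - (-0.05556)(-0.05556) = 0.003831
V_1 = [(1.5)(0.05859) - (-0.05556)(0)]/D = 22.94 V
V_3 = [(0.1181)(0) - (1.5)(-0.05556)]/D = 21.75 V
Part 1:
  Read off the nodal solution: V_1 = 22.94 V
Part 2:
  I_R2 = (V_1 - V_2)/R2 = (22.94 - 0)/91000 = 0.0002521 A
  Magnitude: I_R2 = 0.0002521 A
Part 3:
  I_R3 = (V_1 - V_3)/R3 = (22.94 - 21.75)/18 = 0.06592 A
  P_R3 = I_R3² × R3 = (0.06592)² × 18 = 0.07823 W
Part 4:
  Power in each resistor, P = (ΔV)²/R:
    P_R1 = (24 - 22.94)²/16 = 0.07007 W
    P_R2 = (22.94 - 0)²/91000 = 0.005784 W
    P_R3 = (22.94 - 21.75)²/18 = 0.07823 W
    P_R4 = (0 - 21.75)²/330 = 1.434 W
  P_total = P_R1 + P_R2 + P_R3 + P_R4 = 1.588 W

Final answers:
1. V_1 = 22.94 V
2. I_R2 = 0.0002521 A
3. P_R3 = 0.07823 W
4. P_total = 1.588 W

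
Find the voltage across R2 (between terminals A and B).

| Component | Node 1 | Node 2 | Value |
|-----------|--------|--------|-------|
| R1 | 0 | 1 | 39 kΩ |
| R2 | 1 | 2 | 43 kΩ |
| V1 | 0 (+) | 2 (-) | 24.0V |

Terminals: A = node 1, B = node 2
R1 and R2 are in series across V1 (node 0 → node 1 → node 2), and the output A–B is taken across R2, so this is a voltage divider.
Series current: I = V1/(R1 + R2) = 24/(39000 + 43000) = 24/82000 = 0.0002927 A
V_R2 = I × R2 = V1 × R2/(R1 + R2) = 24 × 43000/82000 = 12.59 V

Final answer: 12.59 V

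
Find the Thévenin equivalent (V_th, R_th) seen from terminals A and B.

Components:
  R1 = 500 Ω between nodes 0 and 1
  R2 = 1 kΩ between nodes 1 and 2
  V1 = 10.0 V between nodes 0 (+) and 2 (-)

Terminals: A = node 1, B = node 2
Step 1 — V_th is the open-circuit voltage V_A - V_B (nothing connected across the terminals).
Nodal analysis, taking node 2 as the 0 V reference.
Source V1 fixes V_0 = 10 V.
KCL at each unknown node (sum of currents leaving = 0; resistances in Ω):
  Node 1: (V_1 - 10)/500 + (V_1 - 0)/1000 = 0
Collecting terms: 0.003 × V_1 = 0.02  =>  V_1 = 6.667 V
V_th = V_1 - V_2 = 6.667 - 0 = 6.667 V
Step 2 — R_th: zero the source — replace V1 by a short circuit (node 2 merges into node 0) — and find the resistance seen between A (node 1) and B (node 0).
Reduce the network between node 1 (A) and node 0 (B) by series/parallel combination:
  Rp1 = R1 ‖ R2 (parallel, both between nodes 0 and 1) = 1/(1/500 + 1/1000) = 333.3 Ω
R_th = 333.3 Ω

Final answer: V_th = 6.667 V, R_th = 333.3 Ω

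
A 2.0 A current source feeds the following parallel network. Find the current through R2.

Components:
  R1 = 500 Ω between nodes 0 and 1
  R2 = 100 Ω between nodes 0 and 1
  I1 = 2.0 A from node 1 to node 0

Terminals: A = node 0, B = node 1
All resistors sit directly between nodes 0 and 1, so they are in parallel and share one voltage V; the full source current 2 A splits among them.
1/R_par = 1/500 + 1/100 = 0.012 S  =>  R_par = 83.33 Ω
V = I × R_par = 2 × 83.33 = 166.7 V
I_R2 = V/R2 = 166.7/100 = 1.667 A

Final answer: 1.667 A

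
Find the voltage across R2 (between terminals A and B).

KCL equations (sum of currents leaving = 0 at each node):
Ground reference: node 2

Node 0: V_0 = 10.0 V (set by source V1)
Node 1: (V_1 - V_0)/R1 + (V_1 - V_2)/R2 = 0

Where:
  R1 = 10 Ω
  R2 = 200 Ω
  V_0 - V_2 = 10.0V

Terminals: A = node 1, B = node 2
R1 and R2 are in series across V1 (node 0 → node 1 → node 2), and the output A–B is taken across R2, so this is a voltage divider.
Series current: I = V1/(R1 + R2) = 10/(10 + 200) = 10/210 = 0.04762 A
V_R2 = I × R2 = V1 × R2/(R1 + R2) = 10 × 200/210 = 9.524 V

Final answer: 9.524 V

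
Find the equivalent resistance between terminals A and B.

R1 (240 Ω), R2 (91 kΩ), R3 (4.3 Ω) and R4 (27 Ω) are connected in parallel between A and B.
Reduce the network between node 0 (A) and node 1 (B) by series/parallel combination:
  Rp1 = R1 ‖ R2 ‖ R3 ‖ R4 (parallel, all between nodes 0 and 1) = 1/(1/240 + 1/91000 + 1/4.3 + 1/27) = 3.653 Ω
R_eq = 3.653 Ω

Final answer: 3.653 Ω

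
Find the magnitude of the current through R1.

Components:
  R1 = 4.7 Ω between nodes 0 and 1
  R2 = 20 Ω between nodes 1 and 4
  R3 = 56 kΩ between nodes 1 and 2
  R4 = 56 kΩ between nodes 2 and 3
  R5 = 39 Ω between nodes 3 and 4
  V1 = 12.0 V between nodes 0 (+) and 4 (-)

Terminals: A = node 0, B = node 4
Nodal analysis, taking node 4 as the 0 V reference.
Source V1 fixes V_0 = 12 V.
KCL at each unknown node (sum of currents leaving = 0; resistances in Ω):
  Node 1: (V_1 - 12)/4.7 + (V_1 - 0)/20 + (V_1 - V_2)/56000 = 0
  Node 2: (V_2 - V_1)/56000 + (V_2 - V_3)/56000 = 0
  Node 3: (V_3 - V_2)/56000 + (V_3 - 0)/39 = 0
Collecting terms (coefficients in siemens):
  0.2628·V_1 - 0.00001786·V_2 = 2.553
  0.00003571·V_2 - 0.00001786·V_1 - 0.00001786·V_3 = 0
  0.02566·V_3 - 0.00001786·V_2 = 0
Solving these 3 simultaneous equations (Gaussian elimination) gives:
  V_1 = 9.716 V, V_2 = 4.86 V, V_3 = 0.003382 V
I_R1 = (V_0 - V_1)/R1 = (12 - 9.716)/4.7 = 0.4859 A
|I_R1| = 0.4859 A

Final answer: |I_R1| = 0.4859 A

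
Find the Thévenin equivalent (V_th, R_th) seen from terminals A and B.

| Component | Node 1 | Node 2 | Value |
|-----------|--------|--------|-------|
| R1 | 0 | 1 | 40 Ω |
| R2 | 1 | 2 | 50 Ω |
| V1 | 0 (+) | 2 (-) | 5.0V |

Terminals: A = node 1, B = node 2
Step 1 — V_th is the open-circuit voltage V_A - V_B (nothing connected across the terminals).
Nodal analysis, taking node 2 as the 0 V reference.
Source V1 fixes V_0 = 5 V.
KCL at each unknown node (sum of currents leaving = 0; resistances in Ω):
  Node 1: (V_1 - 5)/40 + (V_1 - 0)/50 = 0
Collecting terms: 0.045 × V_1 = 0.125  =>  V_1 = 2.778 V
V_th = V_1 - V_2 = 2.778 - 0 = 2.778 V
Step 2 — R_th: zero the source — replace V1 by a short circuit (node 2 merges into node 0) — and find the resistance seen between A (node 1) and B (node 0).
Reduce the network between node 1 (A) and node 0 (B) by series/parallel combination:
  Rp1 = R1 ‖ R2 (parallel, both between nodes 0 and 1) = 1/(1/40 + 1/50) = 22.22 Ω
R_th = 22.22 Ω

Final answer: V_th = 2.778 V, R_th = 22.22 Ω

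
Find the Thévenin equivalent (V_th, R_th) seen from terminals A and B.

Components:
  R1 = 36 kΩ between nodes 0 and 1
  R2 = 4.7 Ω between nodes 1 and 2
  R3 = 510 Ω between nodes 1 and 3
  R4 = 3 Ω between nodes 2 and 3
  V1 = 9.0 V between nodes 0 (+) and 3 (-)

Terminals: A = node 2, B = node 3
Step 1 — V_th is the open-circuit voltage V_A - V_B (nothing connected across the terminals).
Nodal analysis, taking node 3 as the 0 V reference.
Source V1 fixes V_0 = 9 V.
KCL at each unknown node (sum of currents leaving = 0; resistances in Ω):
  Node 1: (V_1 - 9)/36000 + (V_1 - V_2)/4.7 + (V_1 - 0)/510 = 0
  Node 2: (V_2 - V_1)/4.7 + (V_2 - 0)/3 = 0
Collecting terms (coefficients in siemens):
  0.2148·V_1 - 0.2128·V_2 = 0.00025
  0.5461·V_2 - 0.2128·V_1 = 0
Determinant D = (0.2148)(0.5461) - (-0.2128)(-0.2128) = 0.07201
V_1 = [(0.00025)(0.5461) - (-0.2128)(0)]/D = 0.001896 V
V_2 = [(0.2148)(0) - (0.00025)(-0.2128)]/D = 0.0007387 V
V_th = V_2 - V_3 = 0.0007387 - 0 = 0.0007387 V
Step 2 — R_th: zero the source — replace V1 by a short circuit (node 3 merges into node 0) — and find the resistance seen between A (node 2) and B (node 0).
Reduce the network between node 2 (A) and node 0 (B) by series/parallel combination:
  Rp1 = R1 ‖ R3 (parallel, both between nodes 0 and 1) = 1/(1/36000 + 1/510) = 502.9 Ω
  Rs1 = R2 + Rp1 (series, joined only at node 1) = 4.7 + 502.9 = 507.6 Ω
  Rp2 = R4 ‖ Rs1 (parallel, both between nodes 0 and 2) = 1/(1/3 + 1/507.6) = 2.982 Ω
R_th = 2.982 Ω

Final answer: V_th = 0.0007387 V, R_th = 2.982 Ω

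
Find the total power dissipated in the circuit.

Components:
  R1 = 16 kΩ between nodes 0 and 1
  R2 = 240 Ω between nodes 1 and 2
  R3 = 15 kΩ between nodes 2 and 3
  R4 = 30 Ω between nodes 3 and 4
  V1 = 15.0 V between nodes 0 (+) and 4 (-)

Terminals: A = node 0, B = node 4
Nodal analysis, taking node 4 as the 0 V reference.
Source V1 fixes V_0 = 15 V.
KCL at each unknown node (sum of currents leaving = 0; resistances in Ω):
  Node 1: (V_1 - 15)/16000 + (V_1 - V_2)/240 = 0
  Node 2: (V_2 - V_1)/240 + (V_2 - V_3)/15000 = 0
  Node 3: (V_3 - V_2)/15000 + (V_3 - 0)/30 = 0
Collecting terms (coefficients in siemens):
  0.004229·V_1 - 0.004167·V_2 = 0.0009375
  0.004233·V_2 - 0.004167·V_1 - 0.00006667·V_3 = 0
  0.0334·V_3 - 0.00006667·V_2 = 0
Solving these 3 simultaneous equations (Gaussian elimination) gives:
  V_1 = 7.325 V, V_2 = 7.21 V, V_3 = 0.01439 V
Power in each resistor, P = (ΔV)²/R:
  P_R1 = (15 - 7.325)²/16000 = 0.003682 W
  P_R2 = (7.325 - 7.21)²/240 = 0.00005523 W
  P_R3 = (7.21 - 0.01439)²/15000 = 0.003452 W
  P_R4 = (0.01439 - 0)²/30 = 0.000006903 W
P_total = P_R1 + P_R2 + P_R3 + P_R4 = 0.007195 W

Final answer: 0.007195 W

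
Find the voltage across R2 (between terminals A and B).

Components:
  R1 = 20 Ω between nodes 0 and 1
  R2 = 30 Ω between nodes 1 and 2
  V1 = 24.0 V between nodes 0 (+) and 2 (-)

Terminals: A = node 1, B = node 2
R1 and R2 are in series across V1 (node 0 → node 1 → node 2), and the output A–B is taken across R2, so this is a voltage divider.
Series current: I = V1/(R1 + R2) = 24/(20 + 30) = 24/50 = 0.48 A
V_R2 = I × R2 = V1 × R2/(R1 + R2) = 24 × 30/50 = 14.4 V

Final answer: 14.4 V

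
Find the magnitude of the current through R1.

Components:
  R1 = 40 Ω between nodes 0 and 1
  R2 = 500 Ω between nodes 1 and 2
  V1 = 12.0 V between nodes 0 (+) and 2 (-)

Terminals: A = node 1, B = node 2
Nodal analysis, taking node 2 as the 0 V reference.
Source V1 fixes V_0 = 12 V.
KCL at each unknown node (sum of currents leaving = 0; resistances in Ω):
  Node 1: (V_1 - 12)/40 + (V_1 - 0)/500 = 0
Collecting terms: 0.027 × V_1 = 0.3  =>  V_1 = 11.11 V
I_R1 = (V_0 - V_1)/R1 = (12 - 11.11)/40 = 0.02222 A
|I_R1| = 0.02222 A

Final answer: |I_R1| = 0.02222 A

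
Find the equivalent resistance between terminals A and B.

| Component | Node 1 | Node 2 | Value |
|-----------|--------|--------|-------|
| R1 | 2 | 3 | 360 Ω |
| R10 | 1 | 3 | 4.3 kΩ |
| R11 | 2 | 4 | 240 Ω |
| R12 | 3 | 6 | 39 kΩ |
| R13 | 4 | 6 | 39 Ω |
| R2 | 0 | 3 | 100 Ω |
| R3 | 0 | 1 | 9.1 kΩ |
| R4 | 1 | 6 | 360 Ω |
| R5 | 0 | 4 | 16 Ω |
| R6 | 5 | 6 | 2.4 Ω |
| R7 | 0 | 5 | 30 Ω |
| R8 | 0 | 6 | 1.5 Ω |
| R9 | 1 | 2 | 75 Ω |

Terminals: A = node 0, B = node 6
The network is not a plain series/parallel combination. Inject a 1 A test current into terminal A (node 0) and return it from terminal B (node 6); then R_eq = V_A / (1 A).
Nodal analysis, taking node 6 as the 0 V reference.
Current source I_test pushes 1 A into node 0 and draws it out of node 6.
KCL at each unknown node (sum of currents leaving = 0; resistances in Ω):
  Node 0: (V_0 - V_3)/100 + (V_0 - V_1)/9100 + (V_0 - V_4)/16 + (V_0 - V_5)/30 + (V_0 - 0)/1.5 - 1 = 0
  Node 1: (V_1 - V_0)/9100 + (V_1 - 0)/360 + (V_1 - V_2)/75 + (V_1 - V_3)/4300 = 0
  Node 2: (V_2 - V_1)/75 + (V_2 - V_3)/360 + (V_2 - V_4)/240 = 0
  Node 3: (V_3 - V_0)/100 + (V_3 - V_1)/4300 + (V_3 - V_2)/360 + (V_3 - 0)/39000 = 0
  Node 4: (V_4 - V_0)/16 + (V_4 - V_2)/240 + (V_4 - 0)/39 = 0
  Node 5: (V_5 - V_0)/30 + (V_5 - 0)/2.4 = 0
Collecting terms (coefficients in siemens):
  0.7726·V_0 - 0.0001099·V_1 - 0.01·V_3 - 0.0625·V_4 - 0.03333·V_5 = 1
  0.01645·V_1 - 0.0001099·V_0 - 0.01333·V_2 - 0.0002326·V_3 = 0
  0.02028·V_2 - 0.01333·V_1 - 0.002778·V_3 - 0.004167·V_4 = 0
  0.01304·V_3 - 0.01·V_0 - 0.0002326·V_1 - 0.002778·V_2 = 0
  0.09231·V_4 - 0.0625·V_0 - 0.004167·V_2 = 0
  0.45·V_5 - 0.03333·V_0 = 0
Solving these 6 simultaneous equations (Gaussian elimination) gives:
  V_0 = 1.395 V, V_1 = 0.708 V, V_2 = 0.8402 V, V_3 = 1.262 V
  V_4 = 0.9822 V, V_5 = 0.1033 V
R_eq = V_0 / 1 A = 1.395 Ω

Final answer: 1.395 Ω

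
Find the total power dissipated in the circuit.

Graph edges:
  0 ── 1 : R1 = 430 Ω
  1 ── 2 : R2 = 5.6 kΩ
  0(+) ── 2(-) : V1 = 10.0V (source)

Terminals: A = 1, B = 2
Nodal analysis, taking node 2 as the 0 V reference.
Source V1 fixes V_0 = 10 V.
KCL at each unknown node (sum of currents leaving = 0; resistances in Ω):
  Node 1: (V_1 - 10)/430 + (V_1 - 0)/5600 = 0
Collecting terms: 0.002504 × V_1 = 0.02326  =>  V_1 = 9.287 V
Power in each resistor, P = (ΔV)²/R:
  P_R1 = (10 - 9.287)²/430 = 0.001183 W
  P_R2 = (9.287 - 0)²/5600 = 0.0154 W
P_total = P_R1 + P_R2 = 0.01658 W

Final answer: 0.01658 W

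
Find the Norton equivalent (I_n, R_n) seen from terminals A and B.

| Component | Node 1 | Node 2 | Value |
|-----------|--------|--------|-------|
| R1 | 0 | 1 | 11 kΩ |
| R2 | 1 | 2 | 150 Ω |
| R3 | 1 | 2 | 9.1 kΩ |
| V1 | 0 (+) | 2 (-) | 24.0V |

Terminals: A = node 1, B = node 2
Find the Thévenin equivalent first; then I_n = V_th/R_th and R_n = R_th.
Step 1 — V_th is the open-circuit voltage V_A - V_B (nothing connected across the terminals).
Nodal analysis, taking node 2 as the 0 V reference.
Source V1 fixes V_0 = 24 V.
KCL at each unknown node (sum of currents leaving = 0; resistances in Ω):
  Node 1: (V_1 - 24)/11000 + (V_1 - 0)/150 + (V_1 - 0)/9100 = 0
Collecting terms: 0.006867 × V_1 = 0.002182  =>  V_1 = 0.3177 V
V_th = V_1 - V_2 = 0.3177 - 0 = 0.3177 V
Step 2 — R_th: zero the source — replace V1 by a short circuit (node 2 merges into node 0) — and find the resistance seen between A (node 1) and B (node 0).
Reduce the network between node 1 (A) and node 0 (B) by series/parallel combination:
  Rp1 = R1 ‖ R2 ‖ R3 (parallel, all between nodes 0 and 1) = 1/(1/11000 + 1/150 + 1/9100) = 145.6 Ω
R_th = 145.6 Ω
I_n = V_th/R_th = 0.3177/145.6 = 0.002182 A, and R_n = R_th = 145.6 Ω

Final answer: I_n = 0.002182 A, R_n = 145.6 Ω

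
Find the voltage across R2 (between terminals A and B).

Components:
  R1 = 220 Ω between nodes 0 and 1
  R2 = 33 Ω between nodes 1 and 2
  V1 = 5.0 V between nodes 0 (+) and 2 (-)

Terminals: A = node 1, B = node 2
R1 and R2 are in series across V1 (node 0 → node 1 → node 2), and the output A–B is taken across R2, so this is a voltage divider.
Series current: I = V1/(R1 + R2) = 5/(220 + 33) = 5/253 = 0.01976 A
V_R2 = I × R2 = V1 × R2/(R1 + R2) = 5 × 33/253 = 0.6522 V

Final answer: 0.6522 V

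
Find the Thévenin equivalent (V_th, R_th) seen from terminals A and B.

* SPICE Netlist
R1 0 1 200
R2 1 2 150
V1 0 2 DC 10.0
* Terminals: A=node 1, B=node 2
Step 1 — V_th is the open-circuit voltage V_A - V_B (nothing connected across the terminals).
Nodal analysis, taking node 2 as the 0 V reference.
Source V1 fixes V_0 = 10 V.
KCL at each unknown node (sum of currents leaving = 0; resistances in Ω):
  Node 1: (V_1 - 10)/200 + (V_1 - 0)/150 = 0
Collecting terms: 0.01167 × V_1 = 0.05  =>  V_1 = 4.286 V
V_th = V_1 - V_2 = 4.286 - 0 = 4.286 V
Step 2 — R_th: zero the source — replace V1 by a short circuit (node 2 merges into node 0) — and find the resistance seen between A (node 1) and B (node 0).
Reduce the network between node 1 (A) and node 0 (B) by series/parallel combination:
  Rp1 = R1 ‖ R2 (parallel, both between nodes 0 and 1) = 1/(1/200 + 1/150) = 85.71 Ω
R_th = 85.71 Ω

Final answer: V_th = 4.286 V, R_th = 85.71 Ω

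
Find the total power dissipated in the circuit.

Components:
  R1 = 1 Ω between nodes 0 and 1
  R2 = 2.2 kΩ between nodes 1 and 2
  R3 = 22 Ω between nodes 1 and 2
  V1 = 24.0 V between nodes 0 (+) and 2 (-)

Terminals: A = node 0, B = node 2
Nodal analysis, taking node 2 as the 0 V reference.
Source V1 fixes V_0 = 24 V.
KCL at each unknown node (sum of currents leaving = 0; resistances in Ω):
  Node 1: (V_1 - 24)/1 + (V_1 - 0)/2200 + (V_1 - 0)/22 = 0
Collecting terms: 1.046 × V_1 = 24  =>  V_1 = 22.95 V
Power in each resistor, P = (ΔV)²/R:
  P_R1 = (24 - 22.95)²/1 = 1.11 W
  P_R2 = (22.95 - 0)²/2200 = 0.2393 W
  P_R3 = (22.95 - 0)²/22 = 23.93 W
P_total = P_R1 + P_R2 + P_R3 = 25.28 W

Final answer: 25.28 W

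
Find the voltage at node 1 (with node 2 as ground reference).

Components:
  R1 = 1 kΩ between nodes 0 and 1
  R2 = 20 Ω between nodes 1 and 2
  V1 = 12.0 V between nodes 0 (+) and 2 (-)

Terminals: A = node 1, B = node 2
Nodal analysis, taking node 2 as the 0 V reference.
Source V1 fixes V_0 = 12 V.
KCL at each unknown node (sum of currents leaving = 0; resistances in Ω):
  Node 1: (V_1 - 12)/1000 + (V_1 - 0)/20 = 0
Collecting terms: 0.051 × V_1 = 0.012  =>  V_1 = 0.2353 V
The requested potential is V_1 = 0.2353 V.

Final answer: V_1 = 0.2353 V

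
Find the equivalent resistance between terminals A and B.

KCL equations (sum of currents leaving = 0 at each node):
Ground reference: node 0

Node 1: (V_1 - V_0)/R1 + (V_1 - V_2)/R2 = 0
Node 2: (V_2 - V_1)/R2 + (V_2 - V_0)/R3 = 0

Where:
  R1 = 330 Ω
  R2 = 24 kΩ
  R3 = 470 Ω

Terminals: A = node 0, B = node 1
Reduce the network between node 0 (A) and node 1 (B) by series/parallel combination:
  Rs1 = R3 + R2 (series, joined only at node 2) = 470 + 24000 = 24470 Ω
  Rp1 = R1 ‖ Rs1 (parallel, both between nodes 0 and 1) = 1/(1/330 + 1/24470) = 325.6 Ω
R_eq = 325.6 Ω

Final answer: 325.6 Ω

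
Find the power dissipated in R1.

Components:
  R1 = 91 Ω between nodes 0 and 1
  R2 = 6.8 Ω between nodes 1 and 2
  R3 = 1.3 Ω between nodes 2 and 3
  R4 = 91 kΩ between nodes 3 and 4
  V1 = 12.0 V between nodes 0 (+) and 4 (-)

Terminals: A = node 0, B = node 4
Nodal analysis, taking node 4 as the 0 V reference.
Source V1 fixes V_0 = 12 V.
KCL at each unknown node (sum of currents leaving = 0; resistances in Ω):
  Node 1: (V_1 - 12)/91 + (V_1 - V_2)/6.8 = 0
  Node 2: (V_2 - V_1)/6.8 + (V_2 - V_3)/1.3 = 0
  Node 3: (V_3 - V_2)/1.3 + (V_3 - 0)/91000 = 0
Collecting terms (coefficients in siemens):
  0.158·V_1 - 0.1471·V_2 = 0.1319
  0.9163·V_2 - 0.1471·V_1 - 0.7692·V_3 = 0
  0.7692·V_3 - 0.7692·V_2 = 0
Solving these 3 simultaneous equations (Gaussian elimination) gives:
  V_1 = 11.99 V, V_2 = 11.99 V, V_3 = 11.99 V
I_R1 = (V_0 - V_1)/R1 = (12 - 11.99)/91 = 0.0001317 A
P_R1 = I_R1² × R1 = (0.0001317)² × 91 = 0.000001579 W

Final answer: 1.579e-06 W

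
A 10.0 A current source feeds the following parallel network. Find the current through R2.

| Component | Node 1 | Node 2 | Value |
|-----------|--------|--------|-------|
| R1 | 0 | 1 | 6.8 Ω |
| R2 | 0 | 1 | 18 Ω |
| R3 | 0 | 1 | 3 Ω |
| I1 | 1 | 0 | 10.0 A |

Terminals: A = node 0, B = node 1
All resistors sit directly between nodes 0 and 1, so they are in parallel and share one voltage V; the full source current 10 A splits among them.
1/R_par = 1/6.8 + 1/18 + 1/3 = 0.5359 S  =>  R_par = 1.866 Ω
V = I × R_par = 10 × 1.866 = 18.66 V
I_R2 = V/R2 = 18.66/18 = 1.037 A

Final answer: 1.037 A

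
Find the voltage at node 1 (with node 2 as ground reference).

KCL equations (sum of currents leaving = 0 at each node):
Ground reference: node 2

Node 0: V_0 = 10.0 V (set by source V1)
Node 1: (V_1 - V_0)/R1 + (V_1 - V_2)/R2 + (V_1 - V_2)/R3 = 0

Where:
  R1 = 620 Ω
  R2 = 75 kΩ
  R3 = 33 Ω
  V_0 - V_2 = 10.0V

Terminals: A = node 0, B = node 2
Nodal analysis, taking node 2 as the 0 V reference.
Source V1 fixes V_0 = 10 V.
KCL at each unknown node (sum of currents leaving = 0; resistances in Ω):
  Node 1: (V_1 - 10)/620 + (V_1 - 0)/75000 + (V_1 - 0)/33 = 0
Collecting terms: 0.03193 × V_1 = 0.01613  =>  V_1 = 0.5051 V
The requested potential is V_1 = 0.5051 V.

Final answer: V_1 = 0.5051 V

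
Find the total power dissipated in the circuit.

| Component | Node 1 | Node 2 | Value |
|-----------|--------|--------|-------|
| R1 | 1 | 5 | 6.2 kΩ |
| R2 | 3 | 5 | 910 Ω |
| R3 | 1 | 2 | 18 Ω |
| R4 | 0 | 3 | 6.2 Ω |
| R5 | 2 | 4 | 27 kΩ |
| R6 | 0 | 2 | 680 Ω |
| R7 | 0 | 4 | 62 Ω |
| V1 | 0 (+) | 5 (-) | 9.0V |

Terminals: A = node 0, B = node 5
Nodal analysis, taking node 5 as the 0 V reference.
Source V1 fixes V_0 = 9 V.
KCL at each unknown node (sum of currents leaving = 0; resistances in Ω):
  Node 1: (V_1 - 0)/6200 + (V_1 - V_2)/18 = 0
  Node 2: (V_2 - V_1)/18 + (V_2 - V_4)/27000 + (V_2 - 9)/680 = 0
  Node 3: (V_3 - 0)/910 + (V_3 - 9)/6.2 = 0
  Node 4: (V_4 - V_2)/27000 + (V_4 - 9)/62 = 0
Collecting terms (coefficients in siemens):
  0.05572·V_1 - 0.05556·V_2 = 0
  0.05706·V_2 - 0.05556·V_1 - 0.00003704·V_4 = 0.01324
  0.1624·V_3 = 1.452
  0.01617·V_4 - 0.00003704·V_2 = 0.1452
Solving these 4 simultaneous equations (Gaussian elimination) gives:
  V_1 = 8.109 V, V_2 = 8.132 V, V_3 = 8.939 V, V_4 = 8.998 V
Power in each resistor, P = (ΔV)²/R:
  P_R1 = (8.109 - 0)²/6200 = 0.01061 W
  P_R2 = (8.939 - 0)²/910 = 0.08781 W
  P_R3 = (8.109 - 8.132)²/18 = 0.00003079 W
  P_R4 = (9 - 8.939)²/6.2 = 0.0005983 W
  P_R5 = (8.132 - 8.998)²/27000 = 0.00002775 W
  P_R6 = (9 - 8.132)²/680 = 0.001107 W
  P_R7 = (9 - 8.998)²/62 = 0.00000006372 W
P_total = P_R1 + P_R2 + P_R3 + P_R4 + P_R5 + P_R6 + P_R7 = 0.1002 W

Final answer: 0.1002 W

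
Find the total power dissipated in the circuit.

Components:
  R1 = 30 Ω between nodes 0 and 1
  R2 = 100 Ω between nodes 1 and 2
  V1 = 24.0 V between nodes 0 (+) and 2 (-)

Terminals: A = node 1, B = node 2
Nodal analysis, taking node 2 as the 0 V reference.
Source V1 fixes V_0 = 24 V.
KCL at each unknown node (sum of currents leaving = 0; resistances in Ω):
  Node 1: (V_1 - 24)/30 + (V_1 - 0)/100 = 0
Collecting terms: 0.04333 × V_1 = 0.8  =>  V_1 = 18.46 V
Power in each resistor, P = (ΔV)²/R:
  P_R1 = (24 - 18.46)²/30 = 1.022 W
  P_R2 = (18.46 - 0)²/100 = 3.408 W
P_total = P_R1 + P_R2 = 4.431 W

Final answer: 4.431 W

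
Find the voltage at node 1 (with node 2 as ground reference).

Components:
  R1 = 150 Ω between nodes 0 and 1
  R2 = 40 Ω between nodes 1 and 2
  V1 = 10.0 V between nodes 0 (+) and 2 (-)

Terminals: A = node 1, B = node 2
Nodal analysis, taking node 2 as the 0 V reference.
Source V1 fixes V_0 = 10 V.
KCL at each unknown node (sum of currents leaving = 0; resistances in Ω):
  Node 1: (V_1 - 10)/150 + (V_1 - 0)/40 = 0
Collecting terms: 0.03167 × V_1 = 0.06667  =>  V_1 = 2.105 V
The requested potential is V_1 = 2.105 V.

Final answer: V_1 = 2.105 V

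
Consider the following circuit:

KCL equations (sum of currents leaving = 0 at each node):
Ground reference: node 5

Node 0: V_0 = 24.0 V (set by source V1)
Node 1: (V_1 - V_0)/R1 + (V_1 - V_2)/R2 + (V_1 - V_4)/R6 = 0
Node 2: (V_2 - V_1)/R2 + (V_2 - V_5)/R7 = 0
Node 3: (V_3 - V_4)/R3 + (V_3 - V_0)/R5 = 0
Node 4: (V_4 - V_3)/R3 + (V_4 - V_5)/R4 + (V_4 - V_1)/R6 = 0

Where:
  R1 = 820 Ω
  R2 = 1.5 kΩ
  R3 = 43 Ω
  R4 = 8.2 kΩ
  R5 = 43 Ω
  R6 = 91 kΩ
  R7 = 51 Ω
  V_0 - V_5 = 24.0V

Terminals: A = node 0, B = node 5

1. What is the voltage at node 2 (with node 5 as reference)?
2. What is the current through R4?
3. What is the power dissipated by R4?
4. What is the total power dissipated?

Nodal analysis, taking node 5 as the 0 V reference.
Source V1 fixes V_0 = 24 V.
KCL at each unknown node (sum of currents leaving = 0; resistances in Ω):
  Node 1: (V_1 - 24)/820 + (V_1 - V_2)/1500 + (V_1 - V_4)/91000 = 0
  Node 2: (V_2 - V_1)/1500 + (V_2 - 0)/51 = 0
  Node 3: (V_3 - V_4)/43 + (V_3 - 24)/43 = 0
  Node 4: (V_4 - V_3)/43 + (V_4 - 0)/8200 + (V_4 - V_1)/91000 = 0
Collecting terms (coefficients in siemens):
  0.001897·V_1 - 0.0006667·V_2 - 0.00001099·V_4 = 0.02927
  0.02027·V_2 - 0.0006667·V_1 = 0
  0.04651·V_3 - 0.02326·V_4 = 0.5581
  0.02339·V_4 - 0.00001099·V_1 - 0.02326·V_3 = 0
Solving these 4 simultaneous equations (Gaussian elimination) gives:
  V_1 = 15.75 V, V_2 = 0.5178 V, V_3 = 23.87 V, V_4 = 23.74 V
Part 1:
  Read off the nodal solution: V_2 = 0.5178 V
Part 2:
  I_R4 = (V_4 - V_5)/R4 = (23.74 - 0)/8200 = 0.002896 A
  Magnitude: I_R4 = 0.002896 A
Part 3:
  I_R4 = (V_4 - V_5)/R4 = (23.74 - 0)/8200 = 0.002896 A
  P_R4 = I_R4² × R4 = (0.002896)² × 8200 = 0.06875 W
Part 4:
  Power in each resistor, P = (ΔV)²/R:
    P_R1 = (24 - 15.75)²/820 = 0.08307 W
    P_R2 = (15.75 - 0.5178)²/1500 = 0.1546 W
    P_R3 = (23.87 - 23.74)²/43 = 0.0003827 W
    P_R4 = (23.74 - 0)²/8200 = 0.06875 W
    P_R5 = (24 - 23.87)²/43 = 0.0003827 W
    P_R6 = (15.75 - 23.74)²/91000 = 0.0007027 W
    P_R7 = (0.5178 - 0)²/51 = 0.005257 W
  P_total = P_R1 + P_R2 + P_R3 + P_R4 + P_R5 + P_R6 + P_R7 = 0.3132 W

Final answers:
1. V_2 = 0.5178 V
2. I_R4 = 0.002896 A
3. P_R4 = 0.06875 W
4. P_total = 0.3132 W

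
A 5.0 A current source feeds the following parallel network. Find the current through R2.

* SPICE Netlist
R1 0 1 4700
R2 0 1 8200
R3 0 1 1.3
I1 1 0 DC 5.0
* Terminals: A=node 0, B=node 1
All resistors sit directly between nodes 0 and 1, so they are in parallel and share one voltage V; the full source current 5 A splits among them.
1/R_par = 1/4700 + 1/8200 + 1/1.3 = 0.7696 S  =>  R_par = 1.299 Ω
V = I × R_par = 5 × 1.299 = 6.497 V
I_R2 = V/R2 = 6.497/8200 = 0.0007923 A

Final answer: 0.0007923 A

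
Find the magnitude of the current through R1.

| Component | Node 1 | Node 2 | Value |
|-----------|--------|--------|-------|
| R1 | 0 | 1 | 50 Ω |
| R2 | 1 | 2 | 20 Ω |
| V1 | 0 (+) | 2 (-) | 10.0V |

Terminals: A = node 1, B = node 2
Nodal analysis, taking node 2 as the 0 V reference.
Source V1 fixes V_0 = 10 V.
KCL at each unknown node (sum of currents leaving = 0; resistances in Ω):
  Node 1: (V_1 - 10)/50 + (V_1 - 0)/20 = 0
Collecting terms: 0.07 × V_1 = 0.2  =>  V_1 = 2.857 V
I_R1 = (V_0 - V_1)/R1 = (10 - 2.857)/50 = 0.1429 A
|I_R1| = 0.1429 A

Final answer: |I_R1| = 0.1429 A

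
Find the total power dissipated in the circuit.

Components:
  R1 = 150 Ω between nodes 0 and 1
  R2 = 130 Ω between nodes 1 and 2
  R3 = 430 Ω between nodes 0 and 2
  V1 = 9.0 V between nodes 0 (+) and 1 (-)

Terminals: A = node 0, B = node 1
Nodal analysis, taking node 1 as the 0 V reference.
Source V1 fixes V_0 = 9 V.
KCL at each unknown node (sum of currents leaving = 0; resistances in Ω):
  Node 2: (V_2 - 0)/130 + (V_2 - 9)/430 = 0
Collecting terms: 0.01002 × V_2 = 0.02093  =>  V_2 = 2.089 V
Power in each resistor, P = (ΔV)²/R:
  P_R1 = (9 - 0)²/150 = 0.54 W
  P_R2 = (0 - 2.089)²/130 = 0.03358 W
  P_R3 = (9 - 2.089)²/430 = 0.1111 W
P_total = P_R1 + P_R2 + P_R3 = 0.6846 W

Final answer: 0.6846 W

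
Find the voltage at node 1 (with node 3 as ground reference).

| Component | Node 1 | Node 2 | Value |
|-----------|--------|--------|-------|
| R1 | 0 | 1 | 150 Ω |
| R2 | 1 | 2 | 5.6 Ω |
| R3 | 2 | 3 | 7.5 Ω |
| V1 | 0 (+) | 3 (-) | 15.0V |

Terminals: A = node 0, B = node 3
Nodal analysis, taking node 3 as the 0 V reference.
Source V1 fixes V_0 = 15 V.
KCL at each unknown node (sum of currents leaving = 0; resistances in Ω):
  Node 1: (V_1 - 15)/150 + (V_1 - V_2)/5.6 = 0
  Node 2: (V_2 - V_1)/5.6 + (V_2 - 0)/7.5 = 0
Collecting terms (coefficients in siemens):
  0.1852·V_1 - 0.1786·V_2 = 0.1
  0.3119·V_2 - 0.1786·V_1 = 0
Determinant D = (0.1852)(0.3119) - (-0.1786)(-0.1786) = 0.02589
V_1 = [(0.1)(0.3119) - (-0.1786)(0)]/D = 1.205 V
V_2 = [(0.1852)(0) - (0.1)(-0.1786)]/D = 0.6898 V
The requested potential is V_1 = 1.205 V.

Final answer: V_1 = 1.205 V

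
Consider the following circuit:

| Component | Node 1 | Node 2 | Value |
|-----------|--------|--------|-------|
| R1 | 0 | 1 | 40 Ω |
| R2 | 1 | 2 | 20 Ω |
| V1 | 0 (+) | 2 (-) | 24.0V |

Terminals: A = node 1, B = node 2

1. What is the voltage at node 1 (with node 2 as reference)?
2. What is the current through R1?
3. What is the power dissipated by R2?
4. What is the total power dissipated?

Nodal analysis, taking node 2 as the 0 V reference.
Source V1 fixes V_0 = 24 V.
KCL at each unknown node (sum of currents leaving = 0; resistances in Ω):
  Node 1: (V_1 - 24)/40 + (V_1 - 0)/20 = 0
Collecting terms: 0.075 × V_1 = 0.6  =>  V_1 = 8 V
Part 1:
  Read off the nodal solution: V_1 = 8 V
Part 2:
  I_R1 = (V_0 - V_1)/R1 = (24 - 8)/40 = 0.4 A
  Magnitude: I_R1 = 0.4 A
Part 3:
  I_R2 = (V_1 - V_2)/R2 = (8 - 0)/20 = 0.4 A
  P_R2 = I_R2² × R2 = (0.4)² × 20 = 3.2 W
Part 4:
  Power in each resistor, P = (ΔV)²/R:
    P_R1 = (24 - 8)²/40 = 6.4 W
    P_R2 = (8 - 0)²/20 = 3.2 W
  P_total = P_R1 + P_R2 = 9.6 W

Final answers:
1. V_1 = 8 V
2. I_R1 = 0.4 A
3. P_R2 = 3.2 W
4. P_total = 9.6 W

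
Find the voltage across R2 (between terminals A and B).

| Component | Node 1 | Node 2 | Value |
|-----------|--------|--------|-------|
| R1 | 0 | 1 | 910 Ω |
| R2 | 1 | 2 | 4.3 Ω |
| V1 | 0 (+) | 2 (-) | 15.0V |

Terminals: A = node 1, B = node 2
R1 and R2 are in series across V1 (node 0 → node 1 → node 2), and the output A–B is taken across R2, so this is a voltage divider.
Series current: I = V1/(R1 + R2) = 15/(910 + 4.3) = 15/914.3 = 0.01641 A
V_R2 = I × R2 = V1 × R2/(R1 + R2) = 15 × 4.3/914.3 = 0.07055 V

Final answer: 0.07055 V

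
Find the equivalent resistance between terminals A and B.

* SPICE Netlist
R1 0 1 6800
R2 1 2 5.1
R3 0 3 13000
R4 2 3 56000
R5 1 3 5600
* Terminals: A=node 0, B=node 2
The network is not a plain series/parallel combination. Inject a 1 A test current into terminal A (node 0) and return it from terminal B (node 2); then R_eq = V_A / (1 A).
Nodal analysis, taking node 2 as the 0 V reference.
Current source I_test pushes 1 A into node 0 and draws it out of node 2.
KCL at each unknown node (sum of currents leaving = 0; resistances in Ω):
  Node 0: (V_0 - V_1)/6800 + (V_0 - V_3)/13000 - 1 = 0
  Node 1: (V_1 - V_0)/6800 + (V_1 - 0)/5.1 + (V_1 - V_3)/5600 = 0
  Node 3: (V_3 - V_0)/13000 + (V_3 - V_1)/5600 + (V_3 - 0)/56000 = 0
Collecting terms (coefficients in siemens):
  0.000224·V_0 - 0.0001471·V_1 - 0.00007692·V_3 = 1
  0.1964·V_1 - 0.0001471·V_0 - 0.0001786·V_3 = 0
  0.0002734·V_3 - 0.00007692·V_0 - 0.0001786·V_1 = 0
Solving these 3 simultaneous equations (Gaussian elimination) gives:
  V_0 = 4947 V, V_1 = 4.973 V, V_3 = 1395 V
R_eq = V_0 / 1 A = 4947 Ω = 4.947 kΩ

Final answer: 4.947 kΩ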